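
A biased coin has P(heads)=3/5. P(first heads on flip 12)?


Geometric: P(X=12) = (1-p)^(k-1)×p = (2/5)^11×3/5 = 6144/244140625

P(X=12) = 6144/244140625 ≈ 0.00%


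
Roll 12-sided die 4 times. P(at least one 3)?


P(no 3)^4 = (11/12)^4 = 14641/20736
P(≥1) = 1 - 14641/20736 = 6095/20736

P = 6095/20736 ≈ 29.39%


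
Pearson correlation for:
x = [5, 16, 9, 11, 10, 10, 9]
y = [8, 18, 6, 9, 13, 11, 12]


n=7, Σx=70, Σy=77, Σxy=829, Σx²=764, Σy²=939
r = (7×829 - 70×77)/√((7×764 - 70²)(7×939 - 77²))
= 413/√(448×644) = 413/√288512 ≈ 413/537.1331 ≈ 0.7689

r ≈ 0.7689


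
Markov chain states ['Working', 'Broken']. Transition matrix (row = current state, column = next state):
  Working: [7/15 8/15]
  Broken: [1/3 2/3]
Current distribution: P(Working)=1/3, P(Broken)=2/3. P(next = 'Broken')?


P(next=Broken) = Σᵢ P(now=i)×P(i→Broken)
= 1/3×8/15 + 2/3×2/3
= 8/45 + 4/9 = 28/45

P = 28/45 ≈ 0.6222


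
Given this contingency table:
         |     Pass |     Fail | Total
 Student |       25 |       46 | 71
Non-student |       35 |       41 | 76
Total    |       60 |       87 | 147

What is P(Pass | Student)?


P(Pass | Student) = 25/(25+46) = 25/71

P(Pass|Student) = 25/71 ≈ 35.21%


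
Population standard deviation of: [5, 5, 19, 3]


Mean = 32/4 = 8
  (5-8)²=9
  (5-8)²=9
  (19-8)²=121
  (3-8)²=25
Σ(x-μ)² = 164
σ² = 164/4 = 41

σ = √(41) ≈ 6.4031


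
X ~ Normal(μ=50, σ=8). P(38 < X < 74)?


z₁=(38-50)/8=-1.5, z₂=(74-50)/8=3.0
P = Φ(3.0) - Φ(-1.5) = 0.998650 - 0.066807 = 0.931843 ≈ 0.9318

P(38 < X < 74) ≈ 0.9318


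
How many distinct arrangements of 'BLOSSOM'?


Letters: 7, freq: {'B': 1, 'L': 1, 'O': 2, 'S': 2, 'M': 1}
7!/(1!×1!×2!×2!×1!) = 5040/4 = 1260

1260


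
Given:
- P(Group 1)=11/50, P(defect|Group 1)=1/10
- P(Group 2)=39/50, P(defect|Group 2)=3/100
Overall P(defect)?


P(B) = Σ P(B|Aᵢ)×P(Aᵢ)
  1/10×11/50 = 11/500
  3/100×39/50 = 117/5000
Sum = 227/5000

P(defect) = 227/5000 ≈ 4.54%


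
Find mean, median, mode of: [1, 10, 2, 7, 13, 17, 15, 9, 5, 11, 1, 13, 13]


Sorted: [1, 1, 2, 5, 7, 9, 10, 11, 13, 13, 13, 15, 17]
Mean = 117/13 = 9
Median = 10
Freq: {1: 2, 10: 1, 2: 1, 7: 1, 13: 3, 17: 1, 15: 1, 9: 1, 5: 1, 11: 1}
Mode: [13]

Mean=9, Median=10, Mode=13


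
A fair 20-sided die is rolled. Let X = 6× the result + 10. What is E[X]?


E[die] = (1+20)/2 = 21/2
E[X] = 6×21/2 + 10 = 73

E[X] = 73


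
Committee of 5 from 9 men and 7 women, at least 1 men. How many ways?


Count by #men:
  1M,4W: C(9,1)×C(7,4)=315
  2M,3W: C(9,2)×C(7,3)=1260
  3M,2W: C(9,3)×C(7,2)=1764
  4M,1W: C(9,4)×C(7,1)=882
  5M,0W: C(9,5)×C(7,0)=126
Total = 4347

4347


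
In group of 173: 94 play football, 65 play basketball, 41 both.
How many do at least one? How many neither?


|A∪B| = 94+65-41 = 118
Neither = 173-118 = 55

At least one: 118; Neither: 55


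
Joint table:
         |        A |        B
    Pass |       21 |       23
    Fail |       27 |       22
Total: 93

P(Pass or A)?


P(Pass∨A) = P(Pass) + P(A) - P(Pass∧A)
= (44 + 48 - 21)/93 = 71/93

P = 71/93 ≈ 76.34%


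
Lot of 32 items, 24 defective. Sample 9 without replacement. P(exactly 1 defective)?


Hypergeometric: C(24,1)×C(8,8)/C(32,9)
= 24×1/28048800 = 1/1168700

P(X=1) = 1/1168700 ≈ 0.00%


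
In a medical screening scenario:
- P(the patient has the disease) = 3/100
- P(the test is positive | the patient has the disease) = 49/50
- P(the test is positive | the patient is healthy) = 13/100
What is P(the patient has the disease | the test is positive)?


Using Bayes' theorem:
P(A|B) = P(B|A)·P(A) / P(B)

P(the test is positive) = 49/50 × 3/100 + 13/100 × 97/100
= 147/5000 + 1261/10000 = 311/2000

P(the patient has the disease|the test is positive) = (147/5000) / (311/2000) = 294/1555

P(the patient has the disease|the test is positive) = 294/1555 ≈ 18.91%


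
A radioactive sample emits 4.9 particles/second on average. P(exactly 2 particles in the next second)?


Poisson(λ=4.9): P(X=2) = e^(-λ)×λ^k/k!
= e^(-4.9) × 4.9^2 / 2!
≈ 0.007446583071 × 24.01 / 2 ≈ 0.089396

P(X=2) ≈ 0.089396 ≈ 8.94%


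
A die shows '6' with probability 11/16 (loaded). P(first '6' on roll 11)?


Geometric: P(X=11) = (1-p)^(k-1)×p = (5/16)^10×11/16 = 107421875/17592186044416

P(X=11) = 107421875/17592186044416 ≈ 0.00%


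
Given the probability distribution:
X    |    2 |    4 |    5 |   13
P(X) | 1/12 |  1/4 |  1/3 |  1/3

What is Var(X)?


E[X] = 43/6
E[X²] = 69
Var(X) = E[X²] - (E[X])² = 69 - 1849/36 = 635/36

Var(X) = 635/36 ≈ 17.6389


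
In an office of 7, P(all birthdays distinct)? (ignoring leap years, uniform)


P(all different) = Π(365-i)/365 for i=0..6
= (365/365)×(364/365)×...×(359/365)
= 0.943764

P ≈ 0.9438 ≈ 94.38%


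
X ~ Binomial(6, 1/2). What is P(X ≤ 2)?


P(X ≤ 2) = Σ P(X=i) for i=0..2
P(X=0) = 1/64
P(X=1) = 3/32
P(X=2) = 15/64
Sum = 11/32

P(X ≤ 2) = 11/32 ≈ 34.38%


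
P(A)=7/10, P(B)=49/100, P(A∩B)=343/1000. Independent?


P(A)×P(B) = 343/1000
P(A∩B) = 343/1000
Equal ✓ → Independent

Yes, independent


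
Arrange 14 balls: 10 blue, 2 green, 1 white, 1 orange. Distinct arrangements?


14!/(10!×2!×1!×1!) = 12012

12012


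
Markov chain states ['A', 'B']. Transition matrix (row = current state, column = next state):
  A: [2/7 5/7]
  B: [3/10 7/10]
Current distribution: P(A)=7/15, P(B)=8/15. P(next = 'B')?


P(next=B) = Σᵢ P(now=i)×P(i→B)
= 7/15×5/7 + 8/15×7/10
= 1/3 + 28/75 = 53/75

P = 53/75 ≈ 0.7067


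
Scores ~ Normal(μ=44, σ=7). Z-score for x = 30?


z = (x - μ)/σ = (30 - 44)/7 = -2.0

z = -2.0


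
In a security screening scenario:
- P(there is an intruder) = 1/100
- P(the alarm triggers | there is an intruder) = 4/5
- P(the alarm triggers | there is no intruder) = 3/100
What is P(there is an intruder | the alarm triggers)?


Using Bayes' theorem:
P(A|B) = P(B|A)·P(A) / P(B)

P(the alarm triggers) = 4/5 × 1/100 + 3/100 × 99/100
= 1/125 + 297/10000 = 377/10000

P(there is an intruder|the alarm triggers) = (1/125) / (377/10000) = 80/377

P(there is an intruder|the alarm triggers) = 80/377 ≈ 21.22%


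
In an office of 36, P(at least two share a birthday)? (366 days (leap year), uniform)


P(all different) = Π(366-i)/366 for i=0..35
= 0.168667
P(match) = 1 - 0.168667 = 0.831333

P ≈ 0.8313 ≈ 83.13%


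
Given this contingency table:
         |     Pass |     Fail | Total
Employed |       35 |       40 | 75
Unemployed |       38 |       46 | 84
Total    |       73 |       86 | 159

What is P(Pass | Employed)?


P(Pass | Employed) = 35/(35+40) = 35/75 = 7/15

P(Pass|Employed) = 7/15 ≈ 46.67%


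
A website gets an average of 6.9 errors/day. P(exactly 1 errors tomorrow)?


Poisson(λ=6.9): P(X=1) = e^(-λ)×λ^k/k!
= e^(-6.9) × 6.9^1 / 1!
≈ 0.001007785429 × 6.9 / 1 ≈ 0.006954

P(X=1) ≈ 0.006954 ≈ 0.70%


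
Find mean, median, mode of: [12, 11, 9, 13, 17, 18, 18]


Sorted: [9, 11, 12, 13, 17, 18, 18]
Mean = 98/7 = 14
Median = 13
Freq: {12: 1, 11: 1, 9: 1, 13: 1, 17: 1, 18: 2}
Mode: [18]

Mean=14, Median=13, Mode=18


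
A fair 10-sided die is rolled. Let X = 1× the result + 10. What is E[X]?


E[die] = (1+10)/2 = 11/2
E[X] = 1×11/2 + 10 = 31/2

E[X] = 31/2


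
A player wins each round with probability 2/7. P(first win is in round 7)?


Geometric: P(X=7) = (1-p)^(k-1)×p = (5/7)^6×2/7 = 31250/823543

P(X=7) = 31250/823543 ≈ 3.79%


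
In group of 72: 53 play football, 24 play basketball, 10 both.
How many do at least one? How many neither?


|A∪B| = 53+24-10 = 67
Neither = 72-67 = 5

At least one: 67; Neither: 5


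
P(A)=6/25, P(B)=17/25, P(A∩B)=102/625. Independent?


P(A)×P(B) = 102/625
P(A∩B) = 102/625
Equal ✓ → Independent

Yes, independent


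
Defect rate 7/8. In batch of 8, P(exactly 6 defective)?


Binomial: P(X=6) = C(8,6)×p^6×(1-p)^2
= 28 × 117649/262144 × 1/64 = 823543/4194304

P(X=6) = 823543/4194304 ≈ 19.63%


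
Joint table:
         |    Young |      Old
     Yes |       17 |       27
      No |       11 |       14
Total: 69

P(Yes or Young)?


P(Yes∨Young) = P(Yes) + P(Young) - P(Yes∧Young)
= (44 + 28 - 17)/69 = 55/69

P = 55/69 ≈ 79.71%


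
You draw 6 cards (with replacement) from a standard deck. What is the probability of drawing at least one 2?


P(not a 2) = 48/52 = 12/13
P(none in 6 draws) = (12/13)^6 = 2985984/4826809
P(≥1 2) = 1 - 2985984/4826809 = 1840825/4826809

P = 1840825/4826809 ≈ 38.14%


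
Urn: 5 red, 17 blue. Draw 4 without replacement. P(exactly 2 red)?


Hypergeometric: C(5,2)×C(17,2)/C(22,4)
= 10×136/7315 = 272/1463

P(X=2) = 272/1463 ≈ 18.59%


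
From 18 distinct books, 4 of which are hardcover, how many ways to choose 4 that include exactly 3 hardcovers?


Choose 3 of the 4 hardcovers and 1 of the other 14 books:
C(4,3)×C(14,1) = 4×14 = 56

56


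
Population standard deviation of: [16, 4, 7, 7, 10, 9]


Mean = 53/6
  (16-53/6)²=1849/36
  (4-53/6)²=841/36
  (7-53/6)²=121/36
  (7-53/6)²=121/36
  (10-53/6)²=49/36
  (9-53/6)²=1/36
Σ(x-μ)² = 497/6
σ² = (497/6)/6 = 497/36

σ = √(497/36) ≈ 3.7156


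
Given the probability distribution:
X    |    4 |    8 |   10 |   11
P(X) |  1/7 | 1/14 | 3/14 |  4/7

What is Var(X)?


E[X] = 67/7
E[X²] = 682/7
Var(X) = E[X²] - (E[X])² = 682/7 - 4489/49 = 285/49

Var(X) = 285/49 ≈ 5.8163


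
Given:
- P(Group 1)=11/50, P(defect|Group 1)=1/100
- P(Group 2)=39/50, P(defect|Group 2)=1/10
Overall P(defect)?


P(B) = Σ P(B|Aᵢ)×P(Aᵢ)
  1/100×11/50 = 11/5000
  1/10×39/50 = 39/500
Sum = 401/5000

P(defect) = 401/5000 ≈ 8.02%


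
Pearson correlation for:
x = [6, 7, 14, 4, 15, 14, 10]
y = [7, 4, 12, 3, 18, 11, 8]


n=7, Σx=70, Σy=63, Σxy=754, Σx²=818, Σy²=727
r = (7×754 - 70×63)/√((7×818 - 70²)(7×727 - 63²))
= 868/√(826×1120) = 868/√925120 ≈ 868/961.8316 ≈ 0.9024

r ≈ 0.9024


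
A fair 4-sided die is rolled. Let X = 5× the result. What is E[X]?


E[die] = (1+4)/2 = 5/2
E[X] = 5 × 5/2 = 25/2

E[X] = 25/2


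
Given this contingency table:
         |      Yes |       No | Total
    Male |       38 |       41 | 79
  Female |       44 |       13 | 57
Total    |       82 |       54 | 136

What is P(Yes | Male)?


P(Yes | Male) = 38/(38+41) = 38/79

P(Yes|Male) = 38/79 ≈ 48.10%


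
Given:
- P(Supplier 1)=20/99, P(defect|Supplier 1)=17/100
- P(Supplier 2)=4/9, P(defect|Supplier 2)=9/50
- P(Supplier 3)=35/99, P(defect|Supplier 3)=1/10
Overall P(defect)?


P(B) = Σ P(B|Aᵢ)×P(Aᵢ)
  17/100×20/99 = 17/495
  9/50×4/9 = 2/25
  1/10×35/99 = 7/198
Sum = 247/1650

P(defect) = 247/1650 ≈ 14.97%


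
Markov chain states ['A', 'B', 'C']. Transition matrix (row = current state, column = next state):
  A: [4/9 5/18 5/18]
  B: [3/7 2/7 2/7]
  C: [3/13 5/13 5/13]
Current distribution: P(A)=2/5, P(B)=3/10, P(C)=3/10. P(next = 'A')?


P(next=A) = Σᵢ P(now=i)×P(i→A)
= 2/5×4/9 + 3/10×3/7 + 3/10×3/13
= 8/45 + 9/70 + 9/130 = 1538/4095

P = 1538/4095 ≈ 0.3756


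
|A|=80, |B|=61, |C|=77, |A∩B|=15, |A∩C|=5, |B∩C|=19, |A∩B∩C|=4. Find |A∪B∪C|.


|A∪B∪C| = 80+61+77-15-5-19+4 = 183

|A∪B∪C| = 183


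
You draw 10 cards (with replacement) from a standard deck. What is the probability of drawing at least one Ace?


P(not a Ace) = 48/52 = 12/13
P(none in 10 draws) = (12/13)^10 = 61917364224/137858491849
P(≥1 Ace) = 1 - 61917364224/137858491849 = 75941127625/137858491849

P = 75941127625/137858491849 ≈ 55.09%


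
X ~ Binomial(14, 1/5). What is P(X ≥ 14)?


P(X ≥ 14) = Σ P(X=i) for i=14..14
P(X=14) = 1/6103515625
Sum = 1/6103515625

P(X ≥ 14) = 1/6103515625 ≈ 0.00%


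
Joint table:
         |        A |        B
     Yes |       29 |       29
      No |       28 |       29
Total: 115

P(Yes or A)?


P(Yes∨A) = P(Yes) + P(A) - P(Yes∧A)
= (58 + 57 - 29)/115 = 86/115

P = 86/115 ≈ 74.78%


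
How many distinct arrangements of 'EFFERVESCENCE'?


Letters: 13, freq: {'E': 5, 'F': 2, 'R': 1, 'V': 1, 'S': 1, 'C': 2, 'N': 1}
13!/(5!×2!×1!×1!×1!×2!×1!) = 6227020800/480 = 12972960

12972960


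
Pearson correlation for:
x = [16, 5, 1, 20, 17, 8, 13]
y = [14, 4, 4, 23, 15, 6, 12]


n=7, Σx=80, Σy=78, Σxy=1167, Σx²=1204, Σy²=1162
r = (7×1167 - 80×78)/√((7×1204 - 80²)(7×1162 - 78²))
= 1929/√(2028×2050) = 1929/√4157400 ≈ 1929/2038.9703 ≈ 0.9461

r ≈ 0.9461


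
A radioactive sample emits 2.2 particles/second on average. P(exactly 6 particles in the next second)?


Poisson(λ=2.2): P(X=6) = e^(-λ)×λ^k/k!
= e^(-2.2) × 2.2^6 / 6!
≈ 0.1108031584 × 113.379904 / 720 ≈ 0.017448

P(X=6) ≈ 0.017448 ≈ 1.74%


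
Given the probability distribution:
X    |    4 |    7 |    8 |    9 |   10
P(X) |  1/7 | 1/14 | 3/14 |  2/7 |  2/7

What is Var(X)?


E[X] = 115/14
E[X²] = 997/14
Var(X) = E[X²] - (E[X])² = 997/14 - 13225/196 = 733/196

Var(X) = 733/196 ≈ 3.7398


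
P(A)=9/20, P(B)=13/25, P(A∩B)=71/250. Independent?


P(A)×P(B) = 117/500
P(A∩B) = 71/250
Not equal → NOT independent

No, not independent


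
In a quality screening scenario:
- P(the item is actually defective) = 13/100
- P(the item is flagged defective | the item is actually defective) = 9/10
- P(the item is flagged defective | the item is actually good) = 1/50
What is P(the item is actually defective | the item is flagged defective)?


Using Bayes' theorem:
P(A|B) = P(B|A)·P(A) / P(B)

P(the item is flagged defective) = 9/10 × 13/100 + 1/50 × 87/100
= 117/1000 + 87/5000 = 84/625

P(the item is actually defective|the item is flagged defective) = (117/1000) / (84/625) = 195/224

P(the item is actually defective|the item is flagged defective) = 195/224 ≈ 87.05%


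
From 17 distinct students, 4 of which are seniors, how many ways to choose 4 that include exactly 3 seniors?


Choose 3 of the 4 seniors and 1 of the other 13 students:
C(4,3)×C(13,1) = 4×13 = 52

52


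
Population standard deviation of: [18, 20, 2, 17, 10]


Mean = 67/5
  (18-67/5)²=529/25
  (20-67/5)²=1089/25
  (2-67/5)²=3249/25
  (17-67/5)²=324/25
  (10-67/5)²=289/25
Σ(x-μ)² = 1096/5
σ² = (1096/5)/5 = 1096/25

σ = √(1096/25) ≈ 6.6212


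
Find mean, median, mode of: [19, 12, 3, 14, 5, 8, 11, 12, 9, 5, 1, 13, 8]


Sorted: [1, 3, 5, 5, 8, 8, 9, 11, 12, 12, 13, 14, 19]
Mean = 120/13
Median = 9
Freq: {19: 1, 12: 2, 3: 1, 14: 1, 5: 2, 8: 2, 11: 1, 9: 1, 1: 1, 13: 1}
Mode: [5, 8, 12]

Mean=120/13, Median=9, Mode=[5, 8, 12]


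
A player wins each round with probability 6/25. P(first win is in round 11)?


Geometric: P(X=11) = (1-p)^(k-1)×p = (19/25)^10×6/25 = 36786397546806/2384185791015625

P(X=11) = 36786397546806/2384185791015625 ≈ 1.54%


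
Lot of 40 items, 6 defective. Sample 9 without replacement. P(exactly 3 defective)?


Hypergeometric: C(6,3)×C(34,6)/C(40,9)
= 20×1344904/273438880 = 899/9139

P(X=3) = 899/9139 ≈ 9.84%


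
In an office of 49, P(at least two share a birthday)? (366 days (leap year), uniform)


P(all different) = Π(366-i)/366 for i=0..48
= 0.034553
P(match) = 1 - 0.034553 = 0.965447

P ≈ 0.9654 ≈ 96.54%


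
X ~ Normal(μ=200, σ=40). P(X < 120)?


z = (120-200)/40 = -2.0
P(Z < -2.0) = 0.0228

P(X < 120) ≈ 0.0228


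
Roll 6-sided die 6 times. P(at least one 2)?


P(no 2)^6 = (5/6)^6 = 15625/46656
P(≥1) = 1 - 15625/46656 = 31031/46656

P = 31031/46656 ≈ 66.51%


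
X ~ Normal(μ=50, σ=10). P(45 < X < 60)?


z₁=(45-50)/10=-0.5, z₂=(60-50)/10=1.0
P = Φ(1.0) - Φ(-0.5) = 0.841345 - 0.308538 = 0.532807 ≈ 0.5328

P(45 < X < 60) ≈ 0.5328


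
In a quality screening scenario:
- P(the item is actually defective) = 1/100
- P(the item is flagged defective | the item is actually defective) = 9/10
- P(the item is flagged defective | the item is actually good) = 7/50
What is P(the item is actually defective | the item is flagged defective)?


Using Bayes' theorem:
P(A|B) = P(B|A)·P(A) / P(B)

P(the item is flagged defective) = 9/10 × 1/100 + 7/50 × 99/100
= 9/1000 + 693/5000 = 369/2500

P(the item is actually defective|the item is flagged defective) = (9/1000) / (369/2500) = 5/82

P(the item is actually defective|the item is flagged defective) = 5/82 ≈ 6.10%


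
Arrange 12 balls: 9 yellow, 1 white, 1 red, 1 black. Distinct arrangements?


12!/(9!×1!×1!×1!) = 1320

1320


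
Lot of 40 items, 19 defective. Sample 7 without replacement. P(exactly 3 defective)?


Hypergeometric: C(19,3)×C(21,4)/C(40,7)
= 969×5985/18643560 = 1197/3848

P(X=3) = 1197/3848 ≈ 31.11%


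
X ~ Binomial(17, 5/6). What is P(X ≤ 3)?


P(X ≤ 3) = Σ P(X=i) for i=0..3
P(X=0) = 1/16926659444736
P(X=1) = 85/16926659444736
P(X=2) = 425/2115832430592
P(X=3) = 10625/2115832430592
Sum = 44243/8463329722368

P(X ≤ 3) = 44243/8463329722368 ≈ 0.00%


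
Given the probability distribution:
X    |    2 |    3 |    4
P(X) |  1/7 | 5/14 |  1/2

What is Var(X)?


E[X] = 47/14
E[X²] = 165/14
Var(X) = E[X²] - (E[X])² = 165/14 - 2209/196 = 101/196

Var(X) = 101/196 ≈ 0.5153


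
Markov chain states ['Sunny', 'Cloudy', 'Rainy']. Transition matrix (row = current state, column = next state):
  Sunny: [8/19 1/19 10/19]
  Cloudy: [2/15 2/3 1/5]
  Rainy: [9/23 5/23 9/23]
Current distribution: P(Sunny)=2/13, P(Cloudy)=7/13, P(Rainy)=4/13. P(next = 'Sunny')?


P(next=Sunny) = Σᵢ P(now=i)×P(i→Sunny)
= 2/13×8/19 + 7/13×2/15 + 4/13×9/23
= 16/247 + 14/195 + 36/299 = 21898/85215

P = 21898/85215 ≈ 0.2570


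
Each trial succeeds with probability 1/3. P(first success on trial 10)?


Geometric: P(X=10) = (1-p)^(k-1)×p = (2/3)^9×1/3 = 512/59049

P(X=10) = 512/59049 ≈ 0.87%


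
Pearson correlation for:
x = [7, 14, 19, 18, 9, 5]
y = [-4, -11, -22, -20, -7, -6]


n=6, Σx=72, Σy=-70, Σxy=-1053, Σx²=1036, Σy²=1106
r = (6×(-1053) - 72×(-70))/√((6×1036 - 72²)(6×1106 - (-70)²))
= -1278/√(1032×1736) = -1278/√1791552 ≈ -1278/1338.4887 ≈ -0.9548

r ≈ -0.9548


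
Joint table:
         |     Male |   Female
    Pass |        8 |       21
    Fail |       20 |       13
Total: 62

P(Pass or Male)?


P(Pass∨Male) = P(Pass) + P(Male) - P(Pass∧Male)
= (29 + 28 - 8)/62 = 49/62

P = 49/62 ≈ 79.03%


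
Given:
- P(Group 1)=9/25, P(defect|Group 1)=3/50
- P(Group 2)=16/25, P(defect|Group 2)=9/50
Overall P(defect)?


P(B) = Σ P(B|Aᵢ)×P(Aᵢ)
  3/50×9/25 = 27/1250
  9/50×16/25 = 72/625
Sum = 171/1250

P(defect) = 171/1250 ≈ 13.68%


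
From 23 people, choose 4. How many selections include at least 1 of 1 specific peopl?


Complement: C(23,4) - C(22,4) = 8855 - 7315 = 1540

1540


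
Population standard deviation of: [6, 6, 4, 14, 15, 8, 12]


Mean = 65/7
  (6-65/7)²=529/49
  (6-65/7)²=529/49
  (4-65/7)²=1369/49
  (14-65/7)²=1089/49
  (15-65/7)²=1600/49
  (8-65/7)²=81/49
  (12-65/7)²=361/49
Σ(x-μ)² = 794/7
σ² = (794/7)/7 = 794/49

σ = √(794/49) ≈ 4.0254


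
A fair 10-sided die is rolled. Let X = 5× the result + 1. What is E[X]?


E[die] = (1+10)/2 = 11/2
E[X] = 5×11/2 + 1 = 57/2

E[X] = 57/2


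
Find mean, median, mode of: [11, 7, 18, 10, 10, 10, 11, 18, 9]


Sorted: [7, 9, 10, 10, 10, 11, 11, 18, 18]
Mean = 104/9
Median = 10
Freq: {11: 2, 7: 1, 18: 2, 10: 3, 9: 1}
Mode: [10]

Mean=104/9, Median=10, Mode=10


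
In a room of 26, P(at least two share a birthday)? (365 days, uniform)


P(all different) = Π(365-i)/365 for i=0..25
= 0.401759
P(match) = 1 - 0.401759 = 0.598241

P ≈ 0.5982 ≈ 59.82%


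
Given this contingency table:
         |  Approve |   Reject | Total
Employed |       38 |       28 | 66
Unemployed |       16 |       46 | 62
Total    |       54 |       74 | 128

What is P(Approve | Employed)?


P(Approve | Employed) = 38/(38+28) = 38/66 = 19/33

P(Approve|Employed) = 19/33 ≈ 57.58%


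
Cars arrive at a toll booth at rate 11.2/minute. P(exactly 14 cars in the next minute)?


Poisson(λ=11.2): P(X=14) = e^(-λ)×λ^k/k!
= e^(-11.2) × 11.2^14 / 14!
≈ 1.367419607e-05 × 4.88711228505e+14 / 87178291200 ≈ 0.076656

P(X=14) ≈ 0.076656 ≈ 7.67%


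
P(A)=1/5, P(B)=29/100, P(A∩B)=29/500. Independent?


P(A)×P(B) = 29/500
P(A∩B) = 29/500
Equal ✓ → Independent

Yes, independent


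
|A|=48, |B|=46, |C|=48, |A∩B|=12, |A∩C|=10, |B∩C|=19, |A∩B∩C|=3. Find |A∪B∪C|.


|A∪B∪C| = 48+46+48-12-10-19+3 = 104

|A∪B∪C| = 104


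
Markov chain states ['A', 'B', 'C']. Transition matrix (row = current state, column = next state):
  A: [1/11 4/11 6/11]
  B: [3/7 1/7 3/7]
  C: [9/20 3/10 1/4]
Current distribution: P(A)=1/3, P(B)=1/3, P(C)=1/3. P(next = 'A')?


P(next=A) = Σᵢ P(now=i)×P(i→A)
= 1/3×1/11 + 1/3×3/7 + 1/3×9/20
= 1/33 + 1/7 + 3/20 = 1493/4620

P = 1493/4620 ≈ 0.3232


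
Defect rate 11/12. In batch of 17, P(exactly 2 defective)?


Binomial: P(X=2) = C(17,2)×p^2×(1-p)^15
= 136 × 121/144 × 1/15407021574586368 = 2057/277326388342554624

P(X=2) = 2057/277326388342554624 ≈ 0.00%


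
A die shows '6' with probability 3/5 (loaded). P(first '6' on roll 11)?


Geometric: P(X=11) = (1-p)^(k-1)×p = (2/5)^10×3/5 = 3072/48828125

P(X=11) = 3072/48828125 ≈ 0.01%


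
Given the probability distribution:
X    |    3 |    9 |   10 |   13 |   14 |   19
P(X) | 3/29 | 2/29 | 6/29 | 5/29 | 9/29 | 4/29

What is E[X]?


E[X] = Σ x·P(X=x)
= (3)×(3/29) + (9)×(2/29) + (10)×(6/29) + (13)×(5/29) + (14)×(9/29) + (19)×(4/29)
= 354/29

E[X] = 354/29


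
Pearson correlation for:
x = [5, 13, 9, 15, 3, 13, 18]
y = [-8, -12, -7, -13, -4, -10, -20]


n=7, Σx=76, Σy=-74, Σxy=-956, Σx²=1002, Σy²=942
r = (7×(-956) - 76×(-74))/√((7×1002 - 76²)(7×942 - (-74)²))
= -1068/√(1238×1118) = -1068/√1384084 ≈ -1068/1176.4710 ≈ -0.9078

r ≈ -0.9078


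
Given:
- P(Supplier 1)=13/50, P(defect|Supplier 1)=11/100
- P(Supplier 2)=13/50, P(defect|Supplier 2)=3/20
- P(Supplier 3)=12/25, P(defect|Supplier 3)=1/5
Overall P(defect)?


P(B) = Σ P(B|Aᵢ)×P(Aᵢ)
  11/100×13/50 = 143/5000
  3/20×13/50 = 39/1000
  1/5×12/25 = 12/125
Sum = 409/2500

P(defect) = 409/2500 ≈ 16.36%


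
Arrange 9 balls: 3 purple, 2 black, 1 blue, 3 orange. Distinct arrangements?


9!/(3!×2!×1!×3!) = 5040

5040


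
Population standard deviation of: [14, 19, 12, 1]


Mean = 46/4 = 23/2
  (14-23/2)²=25/4
  (19-23/2)²=225/4
  (12-23/2)²=1/4
  (1-23/2)²=441/4
Σ(x-μ)² = 173
σ² = 173/4

σ = √(173/4) ≈ 6.5765


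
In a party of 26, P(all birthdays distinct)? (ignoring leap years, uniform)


P(all different) = Π(365-i)/365 for i=0..25
= (365/365)×(364/365)×...×(340/365)
= 0.401759

P ≈ 0.4018 ≈ 40.18%


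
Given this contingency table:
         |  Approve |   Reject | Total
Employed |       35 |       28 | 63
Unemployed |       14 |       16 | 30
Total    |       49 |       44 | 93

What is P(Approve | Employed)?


P(Approve | Employed) = 35/(35+28) = 35/63 = 5/9

P(Approve|Employed) = 5/9 ≈ 55.56%


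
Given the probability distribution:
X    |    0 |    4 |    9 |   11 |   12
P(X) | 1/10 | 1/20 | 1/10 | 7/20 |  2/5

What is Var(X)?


E[X] = 39/4
E[X²] = 2177/20
Var(X) = E[X²] - (E[X])² = 2177/20 - 1521/16 = 1103/80

Var(X) = 1103/80 ≈ 13.7875


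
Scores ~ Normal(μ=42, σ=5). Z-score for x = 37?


z = (x - μ)/σ = (37 - 42)/5 = -1.0

z = -1.0


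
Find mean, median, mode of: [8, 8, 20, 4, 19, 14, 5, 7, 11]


Sorted: [4, 5, 7, 8, 8, 11, 14, 19, 20]
Mean = 96/9 = 32/3
Median = 8
Freq: {8: 2, 20: 1, 4: 1, 19: 1, 14: 1, 5: 1, 7: 1, 11: 1}
Mode: [8]

Mean=32/3, Median=8, Mode=8


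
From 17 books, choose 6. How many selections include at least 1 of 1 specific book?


Complement: C(17,6) - C(16,6) = 12376 - 8008 = 4368

4368


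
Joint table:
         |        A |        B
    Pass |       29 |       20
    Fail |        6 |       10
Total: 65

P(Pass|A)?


P(Pass|A) = 29/(29+6) = 29/35

P = 29/35 ≈ 82.86%


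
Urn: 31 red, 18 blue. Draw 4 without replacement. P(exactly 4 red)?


Hypergeometric: C(31,4)×C(18,0)/C(49,4)
= 31465×1/211876 = 4495/30268

P(X=4) = 4495/30268 ≈ 14.85%


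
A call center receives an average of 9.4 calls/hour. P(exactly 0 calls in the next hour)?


Poisson(λ=9.4): P(X=0) = e^(-λ)×λ^k/k!
= e^(-9.4) × 9.4^0 / 0!
≈ 8.272406556e-05 × 1 / 1 ≈ 0.000083

P(X=0) ≈ 0.000083 ≈ 0.01%


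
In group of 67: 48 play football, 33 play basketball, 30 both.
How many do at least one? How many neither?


|A∪B| = 48+33-30 = 51
Neither = 67-51 = 16

At least one: 51; Neither: 16


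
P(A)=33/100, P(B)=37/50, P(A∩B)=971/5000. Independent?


P(A)×P(B) = 1221/5000
P(A∩B) = 971/5000
Not equal → NOT independent

No, not independent


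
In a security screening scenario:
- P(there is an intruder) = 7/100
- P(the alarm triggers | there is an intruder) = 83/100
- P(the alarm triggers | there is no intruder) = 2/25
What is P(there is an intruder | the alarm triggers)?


Using Bayes' theorem:
P(A|B) = P(B|A)·P(A) / P(B)

P(the alarm triggers) = 83/100 × 7/100 + 2/25 × 93/100
= 581/10000 + 93/1250 = 53/400

P(there is an intruder|the alarm triggers) = (581/10000) / (53/400) = 581/1325

P(there is an intruder|the alarm triggers) = 581/1325 ≈ 43.85%


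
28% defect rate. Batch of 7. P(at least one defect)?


P(all good) = (18/25)^7 = 612220032/6103515625
P(≥1 defect) = 5491295593/6103515625

P = 5491295593/6103515625 ≈ 89.97%


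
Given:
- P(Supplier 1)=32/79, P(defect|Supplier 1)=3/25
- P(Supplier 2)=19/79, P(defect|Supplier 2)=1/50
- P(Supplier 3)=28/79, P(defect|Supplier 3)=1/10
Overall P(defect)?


P(B) = Σ P(B|Aᵢ)×P(Aᵢ)
  3/25×32/79 = 96/1975
  1/50×19/79 = 19/3950
  1/10×28/79 = 14/395
Sum = 351/3950

P(defect) = 351/3950 ≈ 8.89%


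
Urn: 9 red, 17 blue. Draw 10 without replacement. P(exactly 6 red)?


Hypergeometric: C(9,6)×C(17,4)/C(26,10)
= 84×2380/5311735 = 2352/62491

P(X=6) = 2352/62491 ≈ 3.76%


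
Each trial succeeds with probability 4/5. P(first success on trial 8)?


Geometric: P(X=8) = (1-p)^(k-1)×p = (1/5)^7×4/5 = 4/390625

P(X=8) = 4/390625 ≈ 0.00%


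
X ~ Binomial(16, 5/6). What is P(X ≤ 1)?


P(X ≤ 1) = Σ P(X=i) for i=0..1
P(X=0) = 1/2821109907456
P(X=1) = 5/176319369216
Sum = 1/34828517376

P(X ≤ 1) = 1/34828517376 ≈ 0.00%


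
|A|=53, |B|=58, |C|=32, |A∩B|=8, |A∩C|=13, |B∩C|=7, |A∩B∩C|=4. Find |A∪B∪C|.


|A∪B∪C| = 53+58+32-8-13-7+4 = 119

|A∪B∪C| = 119


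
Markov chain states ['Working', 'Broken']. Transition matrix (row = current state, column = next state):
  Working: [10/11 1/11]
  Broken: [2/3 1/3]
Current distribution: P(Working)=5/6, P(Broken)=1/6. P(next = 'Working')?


P(next=Working) = Σᵢ P(now=i)×P(i→Working)
= 5/6×10/11 + 1/6×2/3
= 25/33 + 1/9 = 86/99

P = 86/99 ≈ 0.8687


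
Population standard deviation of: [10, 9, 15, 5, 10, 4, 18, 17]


Mean = 88/8 = 11
  (10-11)²=1
  (9-11)²=4
  (15-11)²=16
  (5-11)²=36
  (10-11)²=1
  (4-11)²=49
  (18-11)²=49
  (17-11)²=36
Σ(x-μ)² = 192
σ² = 192/8 = 24

σ = √(24) ≈ 4.8990


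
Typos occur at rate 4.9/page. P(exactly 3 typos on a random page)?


Poisson(λ=4.9): P(X=3) = e^(-λ)×λ^k/k!
= e^(-4.9) × 4.9^3 / 3!
≈ 0.007446583071 × 117.649 / 6 ≈ 0.146014

P(X=3) ≈ 0.146014 ≈ 14.60%


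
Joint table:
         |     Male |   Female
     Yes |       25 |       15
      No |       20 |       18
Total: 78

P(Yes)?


P(Yes) = (25+15)/78 = 40/78 = 20/39

P(Yes) = 20/39 ≈ 51.28%


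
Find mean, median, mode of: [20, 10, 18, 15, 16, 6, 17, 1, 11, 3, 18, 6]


Sorted: [1, 3, 6, 6, 10, 11, 15, 16, 17, 18, 18, 20]
Mean = 141/12 = 47/4
Median = 13
Freq: {20: 1, 10: 1, 18: 2, 15: 1, 16: 1, 6: 2, 17: 1, 1: 1, 11: 1, 3: 1}
Mode: [6, 18]

Mean=47/4, Median=13, Mode=[6, 18]


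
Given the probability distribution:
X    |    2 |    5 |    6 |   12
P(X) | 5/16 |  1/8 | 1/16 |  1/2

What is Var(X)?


E[X] = 61/8
E[X²] = 629/8
Var(X) = E[X²] - (E[X])² = 629/8 - 3721/64 = 1311/64

Var(X) = 1311/64 ≈ 20.4844


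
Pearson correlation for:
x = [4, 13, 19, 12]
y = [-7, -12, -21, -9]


n=4, Σx=48, Σy=-49, Σxy=-691, Σx²=690, Σy²=715
r = (4×(-691) - 48×(-49))/√((4×690 - 48²)(4×715 - (-49)²))
= -412/√(456×459) = -412/√209304 ≈ -412/457.4975 ≈ -0.9006

r ≈ -0.9006


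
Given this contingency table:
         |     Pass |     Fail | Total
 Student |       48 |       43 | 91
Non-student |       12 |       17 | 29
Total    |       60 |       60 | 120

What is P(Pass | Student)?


P(Pass | Student) = 48/(48+43) = 48/91

P(Pass|Student) = 48/91 ≈ 52.75%


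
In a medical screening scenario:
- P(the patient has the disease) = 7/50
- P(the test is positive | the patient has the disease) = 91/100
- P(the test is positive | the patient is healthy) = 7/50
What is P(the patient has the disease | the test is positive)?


Using Bayes' theorem:
P(A|B) = P(B|A)·P(A) / P(B)

P(the test is positive) = 91/100 × 7/50 + 7/50 × 43/50
= 637/5000 + 301/2500 = 1239/5000

P(the patient has the disease|the test is positive) = (637/5000) / (1239/5000) = 91/177

P(the patient has the disease|the test is positive) = 91/177 ≈ 51.41%


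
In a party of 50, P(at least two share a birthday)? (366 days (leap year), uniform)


P(all different) = Π(366-i)/366 for i=0..49
= 0.029927
P(match) = 1 - 0.029927 = 0.970073

P ≈ 0.9701 ≈ 97.01%


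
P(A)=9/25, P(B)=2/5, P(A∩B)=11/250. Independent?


P(A)×P(B) = 18/125
P(A∩B) = 11/250
Not equal → NOT independent

No, not independent


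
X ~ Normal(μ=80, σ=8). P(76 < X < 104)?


z₁=(76-80)/8=-0.5, z₂=(104-80)/8=3.0
P = Φ(3.0) - Φ(-0.5) = 0.998650 - 0.308538 = 0.690112 ≈ 0.6901

P(76 < X < 104) ≈ 0.6901


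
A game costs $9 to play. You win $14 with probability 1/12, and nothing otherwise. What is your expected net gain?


E[gain] = (14-9)×1/12 + (-9)×11/12
= 5/12 - 33/4 = -47/6

Expected net gain = $-47/6 ≈ $-7.83


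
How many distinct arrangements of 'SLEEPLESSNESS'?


Letters: 13, freq: {'S': 5, 'L': 2, 'E': 4, 'P': 1, 'N': 1}
13!/(5!×2!×4!×1!×1!) = 6227020800/5760 = 1081080

1081080


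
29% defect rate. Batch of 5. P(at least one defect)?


P(all good) = (71/100)^5 = 1804229351/10000000000
P(≥1 defect) = 8195770649/10000000000

P = 8195770649/10000000000 ≈ 81.96%


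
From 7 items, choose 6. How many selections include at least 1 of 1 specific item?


Complement: C(7,6) - C(6,6) = 7 - 1 = 6

6


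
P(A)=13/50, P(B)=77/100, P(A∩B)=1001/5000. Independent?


P(A)×P(B) = 1001/5000
P(A∩B) = 1001/5000
Equal ✓ → Independent

Yes, independent


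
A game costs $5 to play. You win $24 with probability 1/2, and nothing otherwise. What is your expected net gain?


E[gain] = (24-5)×1/2 + (-5)×1/2
= 19/2 - 5/2 = 7

Expected net gain = $7 ≈ $7.00


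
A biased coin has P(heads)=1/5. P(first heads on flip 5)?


Geometric: P(X=5) = (1-p)^(k-1)×p = (4/5)^4×1/5 = 256/3125

P(X=5) = 256/3125 ≈ 8.19%


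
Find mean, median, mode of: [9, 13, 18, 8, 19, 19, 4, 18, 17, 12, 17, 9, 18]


Sorted: [4, 8, 9, 9, 12, 13, 17, 17, 18, 18, 18, 19, 19]
Mean = 181/13
Median = 17
Freq: {9: 2, 13: 1, 18: 3, 8: 1, 19: 2, 4: 1, 17: 2, 12: 1}
Mode: [18]

Mean=181/13, Median=17, Mode=18


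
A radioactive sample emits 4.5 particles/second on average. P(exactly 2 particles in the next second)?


Poisson(λ=4.5): P(X=2) = e^(-λ)×λ^k/k!
= e^(-4.5) × 4.5^2 / 2!
≈ 0.01110899654 × 20.25 / 2 ≈ 0.112479

P(X=2) ≈ 0.112479 ≈ 11.25%


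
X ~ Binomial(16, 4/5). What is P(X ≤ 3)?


P(X ≤ 3) = Σ P(X=i) for i=0..3
P(X=0) = 1/152587890625
P(X=1) = 64/152587890625
P(X=2) = 384/30517578125
P(X=3) = 7168/30517578125
Sum = 1513/6103515625

P(X ≤ 3) = 1513/6103515625 ≈ 0.00%


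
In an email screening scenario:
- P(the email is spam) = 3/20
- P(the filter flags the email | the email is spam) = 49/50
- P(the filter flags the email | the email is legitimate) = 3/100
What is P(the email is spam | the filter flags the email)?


Using Bayes' theorem:
P(A|B) = P(B|A)·P(A) / P(B)

P(the filter flags the email) = 49/50 × 3/20 + 3/100 × 17/20
= 147/1000 + 51/2000 = 69/400

P(the email is spam|the filter flags the email) = (147/1000) / (69/400) = 98/115

P(the email is spam|the filter flags the email) = 98/115 ≈ 85.22%


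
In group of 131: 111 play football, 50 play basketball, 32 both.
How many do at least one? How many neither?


|A∪B| = 111+50-32 = 129
Neither = 131-129 = 2

At least one: 129; Neither: 2


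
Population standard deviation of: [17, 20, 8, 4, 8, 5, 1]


Mean = 63/7 = 9
  (17-9)²=64
  (20-9)²=121
  (8-9)²=1
  (4-9)²=25
  (8-9)²=1
  (5-9)²=16
  (1-9)²=64
Σ(x-μ)² = 292
σ² = 292/7

σ = √(292/7) ≈ 6.4587


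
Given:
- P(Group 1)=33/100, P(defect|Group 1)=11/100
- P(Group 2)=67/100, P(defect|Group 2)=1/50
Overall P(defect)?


P(B) = Σ P(B|Aᵢ)×P(Aᵢ)
  11/100×33/100 = 363/10000
  1/50×67/100 = 67/5000
Sum = 497/10000

P(defect) = 497/10000 ≈ 4.97%


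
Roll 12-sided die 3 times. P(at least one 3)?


P(no 3)^3 = (11/12)^3 = 1331/1728
P(≥1) = 1 - 1331/1728 = 397/1728

P = 397/1728 ≈ 22.97%


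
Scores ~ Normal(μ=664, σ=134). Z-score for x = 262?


z = (x - μ)/σ = (262 - 664)/134 = -3.0

z = -3.0


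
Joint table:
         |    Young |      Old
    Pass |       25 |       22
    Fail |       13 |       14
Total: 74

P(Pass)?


P(Pass) = (25+22)/74 = 47/74

P(Pass) = 47/74 ≈ 63.51%


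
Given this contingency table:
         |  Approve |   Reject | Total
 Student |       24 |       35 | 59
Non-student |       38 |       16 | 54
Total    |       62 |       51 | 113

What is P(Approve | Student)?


P(Approve | Student) = 24/(24+35) = 24/59

P(Approve|Student) = 24/59 ≈ 40.68%


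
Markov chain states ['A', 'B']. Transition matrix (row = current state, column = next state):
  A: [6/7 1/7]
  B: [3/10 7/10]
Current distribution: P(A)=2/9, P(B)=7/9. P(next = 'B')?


P(next=B) = Σᵢ P(now=i)×P(i→B)
= 2/9×1/7 + 7/9×7/10
= 2/63 + 49/90 = 121/210

P = 121/210 ≈ 0.5762


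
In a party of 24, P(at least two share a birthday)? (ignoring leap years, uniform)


P(all different) = Π(365-i)/365 for i=0..23
= 0.461656
P(match) = 1 - 0.461656 = 0.538344

P ≈ 0.5383 ≈ 53.83%


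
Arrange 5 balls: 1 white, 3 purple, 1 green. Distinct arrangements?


5!/(1!×3!×1!) = 20

20


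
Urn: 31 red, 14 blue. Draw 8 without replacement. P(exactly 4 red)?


Hypergeometric: C(31,4)×C(14,4)/C(45,8)
= 31465×1001/215553195 = 44051/301473

P(X=4) = 44051/301473 ≈ 14.61%


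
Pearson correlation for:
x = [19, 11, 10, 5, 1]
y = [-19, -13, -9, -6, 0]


n=5, Σx=46, Σy=-47, Σxy=-624, Σx²=608, Σy²=647
r = (5×(-624) - 46×(-47))/√((5×608 - 46²)(5×647 - (-47)²))
= -958/√(924×1026) = -958/√948024 ≈ -958/973.6652 ≈ -0.9839

r ≈ -0.9839


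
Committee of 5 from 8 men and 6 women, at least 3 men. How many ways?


Count by #men:
  3M,2W: C(8,3)×C(6,2)=840
  4M,1W: C(8,4)×C(6,1)=420
  5M,0W: C(8,5)×C(6,0)=56
Total = 1316

1316


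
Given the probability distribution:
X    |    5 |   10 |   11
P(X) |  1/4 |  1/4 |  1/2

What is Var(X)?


E[X] = 37/4
E[X²] = 367/4
Var(X) = E[X²] - (E[X])² = 367/4 - 1369/16 = 99/16

Var(X) = 99/16 ≈ 6.1875


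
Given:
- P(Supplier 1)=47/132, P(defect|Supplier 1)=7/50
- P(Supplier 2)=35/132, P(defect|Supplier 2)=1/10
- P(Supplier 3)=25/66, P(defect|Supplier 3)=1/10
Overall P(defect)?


P(B) = Σ P(B|Aᵢ)×P(Aᵢ)
  7/50×47/132 = 329/6600
  1/10×35/132 = 7/264
  1/10×25/66 = 5/132
Sum = 377/3300

P(defect) = 377/3300 ≈ 11.42%


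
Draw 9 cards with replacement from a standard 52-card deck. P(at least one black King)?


P(not a black King) = 50/52 = 25/26
P(none in 9 draws) = (25/26)^9 = 3814697265625/5429503678976
P(≥1 black King) = 1 - 3814697265625/5429503678976 = 1614806413351/5429503678976

P = 1614806413351/5429503678976 ≈ 29.74%


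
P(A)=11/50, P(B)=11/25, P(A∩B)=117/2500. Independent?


P(A)×P(B) = 121/1250
P(A∩B) = 117/2500
Not equal → NOT independent

No, not independent


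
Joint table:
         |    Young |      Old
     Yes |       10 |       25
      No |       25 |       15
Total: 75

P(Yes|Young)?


P(Yes|Young) = 10/(10+25) = 10/35 = 2/7

P = 2/7 ≈ 28.57%


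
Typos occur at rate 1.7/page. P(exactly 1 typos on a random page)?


Poisson(λ=1.7): P(X=1) = e^(-λ)×λ^k/k!
= e^(-1.7) × 1.7^1 / 1!
≈ 0.1826835241 × 1.7 / 1 ≈ 0.310562

P(X=1) ≈ 0.310562 ≈ 31.06%


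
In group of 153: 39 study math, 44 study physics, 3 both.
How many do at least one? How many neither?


|A∪B| = 39+44-3 = 80
Neither = 153-80 = 73

At least one: 80; Neither: 73


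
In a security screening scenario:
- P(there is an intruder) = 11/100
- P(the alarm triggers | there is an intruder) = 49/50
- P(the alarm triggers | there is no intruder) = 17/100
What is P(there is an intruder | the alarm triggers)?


Using Bayes' theorem:
P(A|B) = P(B|A)·P(A) / P(B)

P(the alarm triggers) = 49/50 × 11/100 + 17/100 × 89/100
= 539/5000 + 1513/10000 = 2591/10000

P(there is an intruder|the alarm triggers) = (539/5000) / (2591/10000) = 1078/2591

P(there is an intruder|the alarm triggers) = 1078/2591 ≈ 41.61%


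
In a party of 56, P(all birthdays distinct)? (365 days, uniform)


P(all different) = Π(365-i)/365 for i=0..55
= (365/365)×(364/365)×...×(310/365)
= 0.011668

P ≈ 0.0117 ≈ 1.17%


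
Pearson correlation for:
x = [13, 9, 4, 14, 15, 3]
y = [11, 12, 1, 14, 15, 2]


n=6, Σx=58, Σy=55, Σxy=682, Σx²=696, Σy²=691
r = (6×682 - 58×55)/√((6×696 - 58²)(6×691 - 55²))
= 902/√(812×1121) = 902/√910252 ≈ 902/954.0713 ≈ 0.9454

r ≈ 0.9454


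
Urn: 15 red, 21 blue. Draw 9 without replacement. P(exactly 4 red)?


Hypergeometric: C(15,4)×C(21,5)/C(36,9)
= 1365×20349/94143280 = 46683/158224

P(X=4) = 46683/158224 ≈ 29.50%


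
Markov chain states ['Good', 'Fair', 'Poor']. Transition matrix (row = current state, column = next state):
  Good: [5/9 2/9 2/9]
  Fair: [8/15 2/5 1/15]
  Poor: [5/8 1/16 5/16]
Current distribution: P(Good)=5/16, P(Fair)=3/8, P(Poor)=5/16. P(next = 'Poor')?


P(next=Poor) = Σᵢ P(now=i)×P(i→Poor)
= 5/16×2/9 + 3/8×1/15 + 5/16×5/16
= 5/72 + 1/40 + 25/256 = 2213/11520

P = 2213/11520 ≈ 0.1921


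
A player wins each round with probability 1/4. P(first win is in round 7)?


Geometric: P(X=7) = (1-p)^(k-1)×p = (3/4)^6×1/4 = 729/16384

P(X=7) = 729/16384 ≈ 4.45%


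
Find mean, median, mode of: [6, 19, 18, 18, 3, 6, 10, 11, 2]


Sorted: [2, 3, 6, 6, 10, 11, 18, 18, 19]
Mean = 93/9 = 31/3
Median = 10
Freq: {6: 2, 19: 1, 18: 2, 3: 1, 10: 1, 11: 1, 2: 1}
Mode: [6, 18]

Mean=31/3, Median=10, Mode=[6, 18]


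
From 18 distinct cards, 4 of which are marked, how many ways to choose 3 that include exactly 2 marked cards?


Choose 2 of the 4 marked cards and 1 of the other 14 cards:
C(4,2)×C(14,1) = 6×14 = 84

84


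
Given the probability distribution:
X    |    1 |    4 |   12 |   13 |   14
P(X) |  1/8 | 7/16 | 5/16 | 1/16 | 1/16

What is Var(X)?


E[X] = 117/16
E[X²] = 1199/16
Var(X) = E[X²] - (E[X])² = 1199/16 - 13689/256 = 5495/256

Var(X) = 5495/256 ≈ 21.4648


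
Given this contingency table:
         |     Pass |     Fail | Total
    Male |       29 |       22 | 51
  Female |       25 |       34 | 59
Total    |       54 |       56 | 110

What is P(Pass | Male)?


P(Pass | Male) = 29/(29+22) = 29/51

P(Pass|Male) = 29/51 ≈ 56.86%
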